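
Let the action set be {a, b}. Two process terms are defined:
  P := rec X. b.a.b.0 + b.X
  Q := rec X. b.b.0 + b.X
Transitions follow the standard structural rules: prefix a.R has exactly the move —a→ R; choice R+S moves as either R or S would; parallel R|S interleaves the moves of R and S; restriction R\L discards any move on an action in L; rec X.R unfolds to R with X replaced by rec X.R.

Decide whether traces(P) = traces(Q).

traces(P) ≠ traces(Q) — witness ⟨ba⟩

P's transition system — 4 states:
  p0 = rec X. b.a.b.0 + b.X | =b=> p0, =b=> p1
  p1 = a.b.0 | =a=> p2
  p2 = b.0 | =b=> p3
  p3 = 0 | (no moves)
Q's transition system — 3 states:
  q0 = rec X. b.b.0 + b.X | =b=> q0, =b=> q1
  q1 = b.0 | =b=> q2
  q2 = 0 | (no moves)
Trace ⟨ba⟩ through P, begin at {p0}:
  [1] b ⇒ {p0, p1}
  [2] a ⇒ {p2}
  ✓ P
Trace ⟨ba⟩ through Q, begin at {q0}:
  [1] b ⇒ {q0, q1}
  [2] a ⇒ no successor for Q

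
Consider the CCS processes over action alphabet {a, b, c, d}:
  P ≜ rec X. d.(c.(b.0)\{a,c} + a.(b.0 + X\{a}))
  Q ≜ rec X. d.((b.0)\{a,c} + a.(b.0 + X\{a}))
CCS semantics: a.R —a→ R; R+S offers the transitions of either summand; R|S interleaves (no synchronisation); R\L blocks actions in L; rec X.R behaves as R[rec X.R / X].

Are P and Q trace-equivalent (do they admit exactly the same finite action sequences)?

traces(P) ≠ traces(Q) — witness ⟨dc⟩

P's transition system — 9 states:
  p0 = rec X. d.(c.(b.0)\{a,c} + a.(b.0 + X\{a})) has moves —d→ p1
  p1 = c.(b.0)\{a,c} + a.(b.0 + (rec X. d.(c.(b.0)\{a,c} + a.(b.0 + X\{a})))\{a}) has moves —a→ p2, —c→ p3
  p2 = b.0 + (rec X. d.(c.(b.0)\{a,c} + a.(b.0 + X\{a})))\{a} has moves —b→ p4, —d→ p5
  p3 = (b.0)\{a,c} has moves —b→ p6
  p4 = 0 has moves stopped
  p5 = (c.(b.0)\{a,c} + a.(b.0 + (rec X. d.(c.(b.0)\{a,c} + a.(b.0 + X\{a})))\{a}))\{a} has moves —c→ p7
  p6 = 0\{a,c} has moves stopped
  p7 = (b.0)\{a,c}\{a} has moves —b→ p8
  p8 = 0\{a,c}\{a} has moves stopped
Q's transition system — 7 states:
  q0 = rec X. d.((b.0)\{a,c} + a.(b.0 + X\{a})) has moves —d→ q1
  q1 = (b.0)\{a,c} + a.(b.0 + (rec X. d.((b.0)\{a,c} + a.(b.0 + X\{a})))\{a}) has moves —a→ q2, —b→ q3
  q2 = b.0 + (rec X. d.((b.0)\{a,c} + a.(b.0 + X\{a})))\{a} has moves —b→ q4, —d→ q5
  q3 = 0\{a,c} has moves stopped
  q4 = 0 has moves stopped
  q5 = ((b.0)\{a,c} + a.(b.0 + (rec X. d.((b.0)\{a,c} + a.(b.0 + X\{a})))\{a}))\{a} has moves —b→ q6
  q6 = 0\{a,c}\{a} has moves stopped
Executing dc from P (initial set {p0}):
  step 1 (d): {p1}
  step 2 (c): {p3}
  P completes σ.
Executing dc from Q (initial set {q0}):
  step 1 (d): {q1}
  step 2 (c): ∅  — Q cannot continue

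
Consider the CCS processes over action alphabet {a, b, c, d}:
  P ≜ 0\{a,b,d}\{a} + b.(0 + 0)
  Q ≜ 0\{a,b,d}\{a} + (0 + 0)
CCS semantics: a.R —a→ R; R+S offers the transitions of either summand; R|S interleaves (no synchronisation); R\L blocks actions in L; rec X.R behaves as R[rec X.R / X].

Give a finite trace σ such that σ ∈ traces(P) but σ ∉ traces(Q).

LTS(P): 2 reachable states
  u0 = 0\{a,b,d}\{a} + b.(0 + 0) has moves -b-> u1
  u1 = 0 + 0 has moves (no moves)
LTS(Q): 1 reachable states
  v0 = 0\{a,b,d}\{a} + (0 + 0) has moves (no moves)
Run σ = ⟨b⟩ on P: start {u0}
  [1] b ⇒ {u1}
  ✓ P
Run σ = ⟨b⟩ on Q: start {v0}
  [1] b ⇒ ∅  — Q cannot continue

b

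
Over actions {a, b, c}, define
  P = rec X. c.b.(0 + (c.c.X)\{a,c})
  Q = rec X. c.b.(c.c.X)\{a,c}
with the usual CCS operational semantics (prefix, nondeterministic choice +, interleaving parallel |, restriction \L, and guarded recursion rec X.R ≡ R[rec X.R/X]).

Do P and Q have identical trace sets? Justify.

Reachable graph of P (3 states):
  p0 = rec X. c.b.(0 + (c.c.X)\{a,c}) | =c=> p1
  p1 = b.(0 + (c.c.(rec X. c.b.(0 + (c.c.X)\{a,c})))\{a,c}) | =b=> p2
  p2 = 0 + (c.c.(rec X. c.b.(0 + (c.c.X)\{a,c})))\{a,c} | deadlocked
Reachable graph of Q (3 states):
  q0 = rec X. c.b.(c.c.X)\{a,c} | =c=> q1
  q1 = b.(c.c.(rec X. c.b.(c.c.X)\{a,c}))\{a,c} | =b=> q2
  q2 = (c.c.(rec X. c.b.(c.c.X)\{a,c}))\{a,c} | deadlocked
Bisimilarity quotient blocks:
  B0 = {p0, q0}
  B1 = {p1, q1}
  B2 = {p2, q2}
p0 ∈ B0, q0 ∈ B0 → same block
Bisimilar ⇒ trace-equivalent.

traces(P) = traces(Q)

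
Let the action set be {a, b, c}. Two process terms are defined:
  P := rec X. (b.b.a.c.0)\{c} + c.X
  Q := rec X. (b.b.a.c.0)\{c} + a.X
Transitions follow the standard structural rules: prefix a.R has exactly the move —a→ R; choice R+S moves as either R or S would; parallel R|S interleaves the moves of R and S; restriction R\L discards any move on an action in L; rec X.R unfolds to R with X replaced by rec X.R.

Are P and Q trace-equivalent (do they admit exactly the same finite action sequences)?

LTS(P): 4 reachable states
  m0 = rec X. (b.b.a.c.0)\{c} + c.X :: =b=> m1, =c=> m0
  m1 = (b.a.c.0)\{c} :: =b=> m2
  m2 = (a.c.0)\{c} :: =a=> m3
  m3 = (c.0)\{c} :: deadlocked
LTS(Q): 4 reachable states
  n0 = rec X. (b.b.a.c.0)\{c} + a.X :: =a=> n0, =b=> n1
  n1 = (b.a.c.0)\{c} :: =b=> n2
  n2 = (a.c.0)\{c} :: =a=> n3
  n3 = (c.0)\{c} :: deadlocked
Executing c from P (initial set {m0}):
  step 1 (c): {m0}
  — P admits the full trace.
Executing c from Q (initial set {n0}):
  step 1 (c): ∅ (Q stuck)

traces(P) ≠ traces(Q) — witness ⟨c⟩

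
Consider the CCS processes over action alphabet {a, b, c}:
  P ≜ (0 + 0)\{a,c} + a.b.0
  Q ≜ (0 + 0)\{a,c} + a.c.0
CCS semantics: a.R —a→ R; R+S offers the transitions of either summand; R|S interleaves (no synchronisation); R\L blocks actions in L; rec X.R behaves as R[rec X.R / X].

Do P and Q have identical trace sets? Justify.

trace-distinct — witness ⟨ab⟩

LTS(P): 3 reachable states
  m0 = (0 + 0)\{a,c} + a.b.0 :: —a→ m1
  m1 = b.0 :: —b→ m2
  m2 = 0 :: stopped
LTS(Q): 3 reachable states
  n0 = (0 + 0)\{a,c} + a.c.0 :: —a→ n1
  n1 = c.0 :: —c→ n2
  n2 = 0 :: stopped
Executing ab from P (initial set {m0}):
  after a @ step 1: {m1}
  after b @ step 2: {m2}
  ✓ P
Executing ab from Q (initial set {n0}):
  after a @ step 1: {n1}
  after b @ step 2: ∅ (Q stuck)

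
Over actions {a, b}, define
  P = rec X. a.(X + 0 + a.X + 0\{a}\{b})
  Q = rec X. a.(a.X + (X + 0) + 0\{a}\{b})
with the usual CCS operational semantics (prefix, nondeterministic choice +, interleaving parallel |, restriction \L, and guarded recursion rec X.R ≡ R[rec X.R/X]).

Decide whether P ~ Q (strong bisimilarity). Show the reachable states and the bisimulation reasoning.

Reachable graph of P (2 states):
  m0 = rec X. a.(X + 0 + a.X + 0\{a}\{b}) has moves -a-> m1
  m1 = (rec X. a.(X + 0 + a.X + 0\{a}\{b})) + 0 + a.(rec X. a.(X + 0 + a.X + 0\{a}\{b})) + 0\{a}\{b} has moves -a-> m0, -a-> m1
Reachable graph of Q (2 states):
  n0 = rec X. a.(a.X + (X + 0) + 0\{a}\{b}) has moves -a-> n1
  n1 = a.(rec X. a.(a.X + (X + 0) + 0\{a}\{b})) + ((rec X. a.(a.X + (X + 0) + 0\{a}\{b})) + 0) + 0\{a}\{b} has moves -a-> n0, -a-> n1
Coarsest stable partition (strong bisimilarity classes):
  B0 = {m0, m1, n0, n1}
m0 ∈ B0, n0 ∈ B0 → same block

YES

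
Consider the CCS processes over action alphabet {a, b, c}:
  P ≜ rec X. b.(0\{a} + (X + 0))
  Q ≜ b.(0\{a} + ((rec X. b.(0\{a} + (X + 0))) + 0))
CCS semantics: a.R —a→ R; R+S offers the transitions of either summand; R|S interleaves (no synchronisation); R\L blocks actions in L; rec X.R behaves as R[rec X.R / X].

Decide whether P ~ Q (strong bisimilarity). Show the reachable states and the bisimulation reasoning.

YES

Reachable graph of P (2 states):
  p0 = rec X. b.(0\{a} + (X + 0)) → --b--▸ p1
  p1 = 0\{a} + ((rec X. b.(0\{a} + (X + 0))) + 0) → --b--▸ p1
Reachable graph of Q (2 states):
  q0 = b.(0\{a} + ((rec X. b.(0\{a} + (X + 0))) + 0)) → --b--▸ q1
  q1 = 0\{a} + ((rec X. b.(0\{a} + (X + 0))) + 0) → --b--▸ q1
Bisimilarity quotient blocks:
  B0 = {p0, p1, q0, q1}
p0 ∈ B0, q0 ∈ B0 → same block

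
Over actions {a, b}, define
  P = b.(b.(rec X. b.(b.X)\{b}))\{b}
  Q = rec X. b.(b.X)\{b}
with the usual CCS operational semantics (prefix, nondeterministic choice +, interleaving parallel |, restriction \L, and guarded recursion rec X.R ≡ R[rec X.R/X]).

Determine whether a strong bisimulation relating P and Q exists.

P's transition system — 2 states:
  p0 = b.(b.(rec X. b.(b.X)\{b}))\{b} has moves ··b··> p1
  p1 = (b.(rec X. b.(b.X)\{b}))\{b} has moves (no moves)
Q's transition system — 2 states:
  q0 = rec X. b.(b.X)\{b} has moves ··b··> q1
  q1 = (b.(rec X. b.(b.X)\{b}))\{b} has moves (no moves)
Coarsest stable partition (strong bisimilarity classes):
  B0 = {p0, q0}
  B1 = {p1, q1}
p0 ∈ B0, q0 ∈ B0 → same block

bisimilar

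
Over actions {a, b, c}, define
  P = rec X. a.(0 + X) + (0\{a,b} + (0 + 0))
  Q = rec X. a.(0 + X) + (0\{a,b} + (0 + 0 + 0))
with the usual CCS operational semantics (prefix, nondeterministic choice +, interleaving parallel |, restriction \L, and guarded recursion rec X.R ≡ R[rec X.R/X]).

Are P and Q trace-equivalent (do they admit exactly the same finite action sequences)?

P's transition system — 2 states:
  m0 = rec X. a.(0 + X) + (0\{a,b} + (0 + 0)) has moves -a-> m1
  m1 = 0 + (rec X. a.(0 + X) + (0\{a,b} + (0 + 0))) has moves -a-> m1
Q's transition system — 2 states:
  n0 = rec X. a.(0 + X) + (0\{a,b} + (0 + 0 + 0)) has moves -a-> n1
  n1 = 0 + (rec X. a.(0 + X) + (0\{a,b} + (0 + 0 + 0))) has moves -a-> n1
Bisimilarity quotient blocks:
  B0 = {m0, m1, n0, n1}
m0 ∈ B0, n0 ∈ B0 → same block
Bisimilar ⇒ trace-equivalent.

trace-equivalent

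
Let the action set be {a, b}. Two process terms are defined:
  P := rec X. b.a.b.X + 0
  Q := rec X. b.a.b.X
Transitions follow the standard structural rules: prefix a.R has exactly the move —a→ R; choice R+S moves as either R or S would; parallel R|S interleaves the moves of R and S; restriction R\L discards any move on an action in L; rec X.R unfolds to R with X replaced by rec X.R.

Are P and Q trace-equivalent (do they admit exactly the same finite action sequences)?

trace-equivalent

Reachable graph of P (3 states):
  u0 = rec X. b.a.b.X + 0 → ··b··> u1
  u1 = a.b.(rec X. b.a.b.X + 0) → ··a··> u2
  u2 = b.(rec X. b.a.b.X + 0) → ··b··> u0
Reachable graph of Q (3 states):
  v0 = rec X. b.a.b.X → ··b··> v1
  v1 = a.b.(rec X. b.a.b.X) → ··a··> v2
  v2 = b.(rec X. b.a.b.X) → ··b··> v0
Partition-refinement fixed point:
  B0 = {u0, v0}
  B1 = {u1, v1}
  B2 = {u2, v2}
u0 ∈ B0, v0 ∈ B0 → same block
Bisimilar ⇒ trace-equivalent.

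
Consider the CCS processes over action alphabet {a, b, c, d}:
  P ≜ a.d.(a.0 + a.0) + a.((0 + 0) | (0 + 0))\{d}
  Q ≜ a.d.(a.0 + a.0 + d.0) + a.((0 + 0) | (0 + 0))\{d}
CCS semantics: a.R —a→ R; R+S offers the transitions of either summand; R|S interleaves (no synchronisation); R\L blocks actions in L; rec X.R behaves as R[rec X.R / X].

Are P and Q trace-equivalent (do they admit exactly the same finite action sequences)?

traces(P) ≠ traces(Q) — witness ⟨add⟩

Reachable graph of P (5 states):
  s0 = a.d.(a.0 + a.0) + a.((0 + 0) | (0 + 0))\{d} ⊢ —a→ s1, —a→ s2
  s1 = ((0 + 0) | (0 + 0))\{d} ⊢ ∅
  s2 = d.(a.0 + a.0) ⊢ —d→ s3
  s3 = a.0 + a.0 ⊢ —a→ s4
  s4 = 0 ⊢ ∅
Reachable graph of Q (5 states):
  t0 = a.d.(a.0 + a.0 + d.0) + a.((0 + 0) | (0 + 0))\{d} ⊢ —a→ t1, —a→ t2
  t1 = ((0 + 0) | (0 + 0))\{d} ⊢ ∅
  t2 = d.(a.0 + a.0 + d.0) ⊢ —d→ t3
  t3 = a.0 + a.0 + d.0 ⊢ —a→ t4, —d→ t4
  t4 = 0 ⊢ ∅
Trace ⟨add⟩ through Q, begin at {t0}:
  after a @ step 1: {t1, t2}
  after d @ step 2: {t3}
  after d @ step 3: {t4}
  Q completes σ.
Trace ⟨add⟩ through P, begin at {s0}:
  after a @ step 1: {s1, s2}
  after d @ step 2: {s3}
  after d @ step 3: ∅  — P cannot continue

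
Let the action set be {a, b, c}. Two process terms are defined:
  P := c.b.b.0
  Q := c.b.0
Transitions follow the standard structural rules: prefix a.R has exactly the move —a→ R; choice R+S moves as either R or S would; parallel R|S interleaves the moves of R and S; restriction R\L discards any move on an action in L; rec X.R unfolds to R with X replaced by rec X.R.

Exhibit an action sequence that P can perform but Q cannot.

Reachable graph of P (4 states):
  s0 = c.b.b.0 → =c=> s1
  s1 = b.b.0 → =b=> s2
  s2 = b.0 → =b=> s3
  s3 = 0 → (no moves)
Reachable graph of Q (3 states):
  t0 = c.b.0 → =c=> t1
  t1 = b.0 → =b=> t2
  t2 = 0 → (no moves)
Run σ = ⟨cbb⟩ on P: start {s0}
  step 1 (c): {s1}
  step 2 (b): {s2}
  step 3 (b): {s3}
  P completes σ.
Run σ = ⟨cbb⟩ on Q: start {t0}
  step 1 (c): {t1}
  step 2 (b): {t2}
  step 3 (b): ∅  — Q cannot continue

cbb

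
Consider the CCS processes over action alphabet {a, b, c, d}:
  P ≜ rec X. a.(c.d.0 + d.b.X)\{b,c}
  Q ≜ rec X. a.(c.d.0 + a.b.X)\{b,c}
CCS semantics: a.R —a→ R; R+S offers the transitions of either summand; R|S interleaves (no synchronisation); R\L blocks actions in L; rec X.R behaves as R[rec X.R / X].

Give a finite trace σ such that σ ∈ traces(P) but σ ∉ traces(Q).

ad

P's transition system — 3 states:
  u0 = rec X. a.(c.d.0 + d.b.X)\{b,c} | --a--▸ u1
  u1 = (c.d.0 + d.b.(rec X. a.(c.d.0 + d.b.X)\{b,c}))\{b,c} | --d--▸ u2
  u2 = (b.(rec X. a.(c.d.0 + d.b.X)\{b,c}))\{b,c} | deadlocked
Q's transition system — 3 states:
  v0 = rec X. a.(c.d.0 + a.b.X)\{b,c} | --a--▸ v1
  v1 = (c.d.0 + a.b.(rec X. a.(c.d.0 + a.b.X)\{b,c}))\{b,c} | --a--▸ v2
  v2 = (b.(rec X. a.(c.d.0 + a.b.X)\{b,c}))\{b,c} | deadlocked
Run σ = ⟨ad⟩ on P: start {u0}
  [1] a ⇒ {u1}
  [2] d ⇒ {u2}
  ✓ P
Run σ = ⟨ad⟩ on Q: start {v0}
  [1] a ⇒ {v1}
  [2] d ⇒ no successor for Q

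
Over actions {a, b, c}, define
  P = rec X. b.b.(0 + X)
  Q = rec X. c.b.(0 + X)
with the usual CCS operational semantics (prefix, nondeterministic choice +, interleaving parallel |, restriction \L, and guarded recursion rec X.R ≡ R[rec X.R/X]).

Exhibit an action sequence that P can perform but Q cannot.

b

Reachable graph of P (3 states):
  s0 = rec X. b.b.(0 + X) | —b→ s1
  s1 = b.(0 + (rec X. b.b.(0 + X))) | —b→ s2
  s2 = 0 + (rec X. b.b.(0 + X)) | —b→ s1
Reachable graph of Q (3 states):
  t0 = rec X. c.b.(0 + X) | —c→ t1
  t1 = b.(0 + (rec X. c.b.(0 + X))) | —b→ t2
  t2 = 0 + (rec X. c.b.(0 + X)) | —c→ t1
Trace ⟨b⟩ through P, begin at {s0}:
  step 1 (b): {s1}
  ✓ P
Trace ⟨b⟩ through Q, begin at {t0}:
  step 1 (b): ∅ (Q stuck)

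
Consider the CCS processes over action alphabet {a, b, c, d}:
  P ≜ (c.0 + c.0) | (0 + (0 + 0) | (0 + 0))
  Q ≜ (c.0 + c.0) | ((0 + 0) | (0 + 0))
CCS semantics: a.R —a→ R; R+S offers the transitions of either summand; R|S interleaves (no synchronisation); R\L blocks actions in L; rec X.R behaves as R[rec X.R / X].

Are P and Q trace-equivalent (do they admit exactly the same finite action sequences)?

LTS(P): 2 reachable states
  s0 = (c.0 + c.0) | (0 + (0 + 0) | (0 + 0)) | =c=> s1
  s1 = 0 | (0 + (0 + 0) | (0 + 0)) | ·
LTS(Q): 2 reachable states
  t0 = (c.0 + c.0) | ((0 + 0) | (0 + 0)) | =c=> t1
  t1 = 0 | ((0 + 0) | (0 + 0)) | ·
Partition-refinement fixed point:
  B0 = {s0, t0}
  B1 = {s1, t1}
s0 ∈ B0, t0 ∈ B0 → same block
Bisimilar ⇒ trace-equivalent.

trace-equivalent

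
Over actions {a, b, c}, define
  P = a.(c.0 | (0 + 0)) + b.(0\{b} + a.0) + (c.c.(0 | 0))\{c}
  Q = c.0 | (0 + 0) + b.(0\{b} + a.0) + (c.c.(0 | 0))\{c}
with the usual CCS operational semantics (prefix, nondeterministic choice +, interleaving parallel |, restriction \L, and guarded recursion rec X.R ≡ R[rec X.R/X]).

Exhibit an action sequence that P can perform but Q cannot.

P's transition system — 5 states:
  u0 = a.(c.0 | (0 + 0)) + b.(0\{b} + a.0) + (c.c.(0 | 0))\{c} :: --a--▸ u1, --b--▸ u2
  u1 = c.0 | (0 + 0) :: --c--▸ u3
  u2 = 0\{b} + a.0 :: --a--▸ u4
  u3 = 0 | (0 + 0) :: stopped
  u4 = 0 :: stopped
Q's transition system — 4 states:
  v0 = c.0 | (0 + 0) + b.(0\{b} + a.0) + (c.c.(0 | 0))\{c} :: --b--▸ v1, --c--▸ v2
  v1 = 0\{b} + a.0 :: --a--▸ v3
  v2 = 0 | (0 + 0) :: stopped
  v3 = 0 :: stopped
Executing a from P (initial set {u0}):
  [1] a ⇒ {u1}
  — P admits the full trace.
Executing a from Q (initial set {v0}):
  [1] a ⇒ ∅  — Q cannot continue

a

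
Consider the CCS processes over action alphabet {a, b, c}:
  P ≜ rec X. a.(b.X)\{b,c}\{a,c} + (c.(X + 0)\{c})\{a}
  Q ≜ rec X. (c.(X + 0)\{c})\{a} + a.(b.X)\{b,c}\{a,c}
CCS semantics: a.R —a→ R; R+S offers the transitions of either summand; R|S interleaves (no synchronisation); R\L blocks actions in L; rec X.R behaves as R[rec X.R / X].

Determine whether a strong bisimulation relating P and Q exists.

P's transition system — 3 states:
  u0 = rec X. a.(b.X)\{b,c}\{a,c} + (c.(X + 0)\{c})\{a} | ··a··> u1, ··c··> u2
  u1 = (b.(rec X. a.(b.X)\{b,c}\{a,c} + (c.(X + 0)\{c})\{a}))\{b,c}\{a,c} | ·
  u2 = ((rec X. a.(b.X)\{b,c}\{a,c} + (c.(X + 0)\{c})\{a}) + 0)\{c}\{a} | ·
Q's transition system — 3 states:
  v0 = rec X. (c.(X + 0)\{c})\{a} + a.(b.X)\{b,c}\{a,c} | ··a··> v1, ··c··> v2
  v1 = (b.(rec X. (c.(X + 0)\{c})\{a} + a.(b.X)\{b,c}\{a,c}))\{b,c}\{a,c} | ·
  v2 = ((rec X. (c.(X + 0)\{c})\{a} + a.(b.X)\{b,c}\{a,c}) + 0)\{c}\{a} | ·
Partition-refinement fixed point:
  B0 = {u0, v0}
  B1 = {u1, u2, v1, v2}
u0 ∈ B0, v0 ∈ B0 → same block

bisimilar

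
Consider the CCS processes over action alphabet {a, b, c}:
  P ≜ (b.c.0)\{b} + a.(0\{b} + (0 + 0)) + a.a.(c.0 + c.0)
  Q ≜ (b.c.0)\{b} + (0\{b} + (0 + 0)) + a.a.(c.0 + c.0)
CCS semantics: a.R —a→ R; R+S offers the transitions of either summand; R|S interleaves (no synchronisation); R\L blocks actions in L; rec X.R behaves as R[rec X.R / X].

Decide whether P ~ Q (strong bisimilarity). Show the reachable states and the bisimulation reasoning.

P's transition system — 5 states:
  u0 = (b.c.0)\{b} + a.(0\{b} + (0 + 0)) + a.a.(c.0 + c.0) → --a--▸ u1, --a--▸ u2
  u1 = 0\{b} + (0 + 0) → (no moves)
  u2 = a.(c.0 + c.0) → --a--▸ u3
  u3 = c.0 + c.0 → --c--▸ u4
  u4 = 0 → (no moves)
Q's transition system — 4 states:
  v0 = (b.c.0)\{b} + (0\{b} + (0 + 0)) + a.a.(c.0 + c.0) → --a--▸ v1
  v1 = a.(c.0 + c.0) → --a--▸ v2
  v2 = c.0 + c.0 → --c--▸ v3
  v3 = 0 → (no moves)
Coarsest stable partition (strong bisimilarity classes):
  B0 = {u0}
  B1 = {u1, u4, v3}
  B2 = {u2, v1}
  B3 = {u3, v2}
  B4 = {v0}
u0 ∈ B0, v0 ∈ B4 → different blocks

not bisimilar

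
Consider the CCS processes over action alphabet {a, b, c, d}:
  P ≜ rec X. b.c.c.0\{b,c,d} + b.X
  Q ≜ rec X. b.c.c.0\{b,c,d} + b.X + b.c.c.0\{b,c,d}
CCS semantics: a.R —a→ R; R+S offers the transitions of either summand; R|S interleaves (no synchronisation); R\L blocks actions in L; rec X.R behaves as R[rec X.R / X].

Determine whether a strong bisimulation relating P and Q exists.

bisimilar

LTS(P): 4 reachable states
  p0 = rec X. b.c.c.0\{b,c,d} + b.X | —b→ p0, —b→ p1
  p1 = c.c.0\{b,c,d} | —c→ p2
  p2 = c.0\{b,c,d} | —c→ p3
  p3 = 0\{b,c,d} | stopped
LTS(Q): 4 reachable states
  q0 = rec X. b.c.c.0\{b,c,d} + b.X + b.c.c.0\{b,c,d} | —b→ q0, —b→ q1
  q1 = c.c.0\{b,c,d} | —c→ q2
  q2 = c.0\{b,c,d} | —c→ q3
  q3 = 0\{b,c,d} | stopped
Coarsest stable partition (strong bisimilarity classes):
  B0 = {p0, q0}
  B1 = {p1, q1}
  B2 = {p2, q2}
  B3 = {p3, q3}
p0 ∈ B0, q0 ∈ B0 → same block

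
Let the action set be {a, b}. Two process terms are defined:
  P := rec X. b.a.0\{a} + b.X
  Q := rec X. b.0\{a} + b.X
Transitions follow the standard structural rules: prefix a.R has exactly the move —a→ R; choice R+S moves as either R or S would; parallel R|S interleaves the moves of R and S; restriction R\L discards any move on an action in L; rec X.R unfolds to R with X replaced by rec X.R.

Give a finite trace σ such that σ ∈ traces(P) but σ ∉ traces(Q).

ba

LTS(P): 3 reachable states
  u0 = rec X. b.a.0\{a} + b.X :: ··b··> u0, ··b··> u1
  u1 = a.0\{a} :: ··a··> u2
  u2 = 0\{a} :: (no moves)
LTS(Q): 2 reachable states
  v0 = rec X. b.0\{a} + b.X :: ··b··> v0, ··b··> v1
  v1 = 0\{a} :: (no moves)
Trace ⟨ba⟩ through P, begin at {u0}:
  [1] b ⇒ {u0, u1}
  [2] a ⇒ {u2}
  ✓ P
Trace ⟨ba⟩ through Q, begin at {v0}:
  [1] b ⇒ {v0, v1}
  [2] a ⇒ ∅  — Q cannot continue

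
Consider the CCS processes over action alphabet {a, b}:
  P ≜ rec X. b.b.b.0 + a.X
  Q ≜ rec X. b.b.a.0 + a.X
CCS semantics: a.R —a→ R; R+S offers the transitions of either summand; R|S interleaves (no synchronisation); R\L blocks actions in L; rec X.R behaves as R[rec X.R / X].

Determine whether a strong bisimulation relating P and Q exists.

P's transition system — 4 states:
  u0 = rec X. b.b.b.0 + a.X ⊢ --a--▸ u0, --b--▸ u1
  u1 = b.b.0 ⊢ --b--▸ u2
  u2 = b.0 ⊢ --b--▸ u3
  u3 = 0 ⊢ ·
Q's transition system — 4 states:
  v0 = rec X. b.b.a.0 + a.X ⊢ --a--▸ v0, --b--▸ v1
  v1 = b.a.0 ⊢ --b--▸ v2
  v2 = a.0 ⊢ --a--▸ v3
  v3 = 0 ⊢ ·
Bisimilarity quotient blocks:
  B0 = {u0}
  B1 = {u1}
  B2 = {u2}
  B3 = {u3, v3}
  B4 = {v0}
  B5 = {v1}
  B6 = {v2}
u0 ∈ B0, v0 ∈ B4 → different blocks

P ≁ Q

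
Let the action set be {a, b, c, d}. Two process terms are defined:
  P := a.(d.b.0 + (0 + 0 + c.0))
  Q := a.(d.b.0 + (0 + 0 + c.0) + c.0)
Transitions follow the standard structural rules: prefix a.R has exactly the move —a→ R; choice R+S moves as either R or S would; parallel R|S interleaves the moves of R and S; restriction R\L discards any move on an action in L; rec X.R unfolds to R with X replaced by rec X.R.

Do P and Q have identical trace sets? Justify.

P's transition system — 4 states:
  s0 = a.(d.b.0 + (0 + 0 + c.0)) | -a-> s1
  s1 = d.b.0 + (0 + 0 + c.0) | -c-> s2, -d-> s3
  s2 = 0 | (no moves)
  s3 = b.0 | -b-> s2
Q's transition system — 4 states:
  t0 = a.(d.b.0 + (0 + 0 + c.0) + c.0) | -a-> t1
  t1 = d.b.0 + (0 + 0 + c.0) + c.0 | -c-> t2, -d-> t3
  t2 = 0 | (no moves)
  t3 = b.0 | -b-> t2
Partition-refinement fixed point:
  B0 = {s0, t0}
  B1 = {s1, t1}
  B2 = {s3, t3}
  B3 = {s2, t2}
s0 ∈ B0, t0 ∈ B0 → same block
Bisimilar ⇒ trace-equivalent.

YES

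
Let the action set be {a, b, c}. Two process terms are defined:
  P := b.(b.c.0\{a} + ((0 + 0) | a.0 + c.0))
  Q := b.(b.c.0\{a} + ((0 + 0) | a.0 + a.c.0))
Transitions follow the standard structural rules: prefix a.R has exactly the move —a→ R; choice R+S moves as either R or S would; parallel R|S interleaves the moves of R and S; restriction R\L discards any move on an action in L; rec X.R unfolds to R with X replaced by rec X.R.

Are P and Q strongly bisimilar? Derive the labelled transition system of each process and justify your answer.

LTS(P): 6 reachable states
  u0 = b.(b.c.0\{a} + ((0 + 0) | a.0 + c.0)) ⊢ --b--▸ u1
  u1 = b.c.0\{a} + ((0 + 0) | a.0 + c.0) ⊢ --a--▸ u2, --b--▸ u3, --c--▸ u4
  u2 = (0 + 0) | 0 ⊢ ∅
  u3 = c.0\{a} ⊢ --c--▸ u5
  u4 = 0 ⊢ ∅
  u5 = 0\{a} ⊢ ∅
LTS(Q): 7 reachable states
  v0 = b.(b.c.0\{a} + ((0 + 0) | a.0 + a.c.0)) ⊢ --b--▸ v1
  v1 = b.c.0\{a} + ((0 + 0) | a.0 + a.c.0) ⊢ --a--▸ v2, --a--▸ v3, --b--▸ v4
  v2 = (0 + 0) | 0 ⊢ ∅
  v3 = c.0 ⊢ --c--▸ v5
  v4 = c.0\{a} ⊢ --c--▸ v6
  v5 = 0 ⊢ ∅
  v6 = 0\{a} ⊢ ∅
Coarsest stable partition (strong bisimilarity classes):
  B0 = {u0}
  B1 = {u1}
  B2 = {u2, u4, u5, v2, v5, v6}
  B3 = {u3, v3, v4}
  B4 = {v0}
  B5 = {v1}
u0 ∈ B0, v0 ∈ B4 → different blocks

not bisimilar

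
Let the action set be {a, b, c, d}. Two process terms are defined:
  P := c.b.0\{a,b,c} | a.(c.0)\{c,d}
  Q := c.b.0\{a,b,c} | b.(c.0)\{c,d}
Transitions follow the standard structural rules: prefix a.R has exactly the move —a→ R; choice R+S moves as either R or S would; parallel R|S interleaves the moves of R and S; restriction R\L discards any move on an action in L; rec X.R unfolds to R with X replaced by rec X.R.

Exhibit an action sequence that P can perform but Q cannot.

P's transition system — 6 states:
  p0 = c.b.0\{a,b,c} | a.(c.0)\{c,d} ⊢ --a--▸ p1, --c--▸ p2
  p1 = c.b.0\{a,b,c} | (c.0)\{c,d} ⊢ --c--▸ p3
  p2 = b.0\{a,b,c} | a.(c.0)\{c,d} ⊢ --a--▸ p3, --b--▸ p4
  p3 = b.0\{a,b,c} | (c.0)\{c,d} ⊢ --b--▸ p5
  p4 = 0\{a,b,c} | a.(c.0)\{c,d} ⊢ --a--▸ p5
  p5 = 0\{a,b,c} | (c.0)\{c,d} ⊢ ∅
Q's transition system — 6 states:
  q0 = c.b.0\{a,b,c} | b.(c.0)\{c,d} ⊢ --b--▸ q1, --c--▸ q2
  q1 = c.b.0\{a,b,c} | (c.0)\{c,d} ⊢ --c--▸ q3
  q2 = b.0\{a,b,c} | b.(c.0)\{c,d} ⊢ --b--▸ q3, --b--▸ q4
  q3 = b.0\{a,b,c} | (c.0)\{c,d} ⊢ --b--▸ q5
  q4 = 0\{a,b,c} | b.(c.0)\{c,d} ⊢ --b--▸ q5
  q5 = 0\{a,b,c} | (c.0)\{c,d} ⊢ ∅
Trace ⟨a⟩ through P, begin at {p0}:
  step 1 (a): {p1}
  — P admits the full trace.
Trace ⟨a⟩ through Q, begin at {q0}:
  step 1 (a): no successor for Q

a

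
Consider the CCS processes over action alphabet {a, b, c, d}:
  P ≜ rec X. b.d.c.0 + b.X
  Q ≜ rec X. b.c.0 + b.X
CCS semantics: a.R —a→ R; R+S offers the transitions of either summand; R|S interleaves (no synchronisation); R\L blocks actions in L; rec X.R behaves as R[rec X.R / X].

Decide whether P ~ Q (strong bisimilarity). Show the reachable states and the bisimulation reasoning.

P's transition system — 4 states:
  s0 = rec X. b.d.c.0 + b.X ⊢ --b--▸ s0, --b--▸ s1
  s1 = d.c.0 ⊢ --d--▸ s2
  s2 = c.0 ⊢ --c--▸ s3
  s3 = 0 ⊢ ·
Q's transition system — 3 states:
  t0 = rec X. b.c.0 + b.X ⊢ --b--▸ t0, --b--▸ t1
  t1 = c.0 ⊢ --c--▸ t2
  t2 = 0 ⊢ ·
Coarsest stable partition (strong bisimilarity classes):
  B0 = {s0}
  B1 = {s1}
  B2 = {s2, t1}
  B3 = {s3, t2}
  B4 = {t0}
s0 ∈ B0, t0 ∈ B4 → different blocks

P ≁ Q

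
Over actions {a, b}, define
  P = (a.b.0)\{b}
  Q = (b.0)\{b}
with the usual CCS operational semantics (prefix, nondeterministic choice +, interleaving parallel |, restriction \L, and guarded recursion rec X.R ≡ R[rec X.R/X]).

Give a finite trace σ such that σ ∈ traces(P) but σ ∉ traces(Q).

P's transition system — 2 states:
  p0 = (a.b.0)\{b} → =a=> p1
  p1 = (b.0)\{b} → deadlocked
Q's transition system — 1 states:
  q0 = (b.0)\{b} → deadlocked
Executing a from P (initial set {p0}):
  [1] a ⇒ {p1}
  ✓ P
Executing a from Q (initial set {q0}):
  [1] a ⇒ ∅  — Q cannot continue

a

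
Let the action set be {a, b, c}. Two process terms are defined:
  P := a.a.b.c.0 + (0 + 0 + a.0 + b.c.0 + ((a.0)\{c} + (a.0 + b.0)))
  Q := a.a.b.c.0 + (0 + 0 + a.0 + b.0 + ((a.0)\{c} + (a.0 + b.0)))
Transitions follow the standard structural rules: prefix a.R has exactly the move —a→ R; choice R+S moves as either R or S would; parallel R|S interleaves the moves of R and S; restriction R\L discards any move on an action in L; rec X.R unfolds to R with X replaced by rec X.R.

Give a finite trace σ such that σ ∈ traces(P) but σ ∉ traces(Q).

LTS(P): 6 reachable states
  s0 = a.a.b.c.0 + (0 + 0 + a.0 + b.c.0 + ((a.0)\{c} + (a.0 + b.0))) → --a--▸ s1, --a--▸ s2, --a--▸ s3, --b--▸ s1, --b--▸ s4
  s1 = 0 → (no moves)
  s2 = 0\{c} → (no moves)
  s3 = a.b.c.0 → --a--▸ s5
  s4 = c.0 → --c--▸ s1
  s5 = b.c.0 → --b--▸ s4
LTS(Q): 6 reachable states
  t0 = a.a.b.c.0 + (0 + 0 + a.0 + b.0 + ((a.0)\{c} + (a.0 + b.0))) → --a--▸ t1, --a--▸ t2, --a--▸ t3, --b--▸ t1
  t1 = 0 → (no moves)
  t2 = 0\{c} → (no moves)
  t3 = a.b.c.0 → --a--▸ t4
  t4 = b.c.0 → --b--▸ t5
  t5 = c.0 → --c--▸ t1
Trace ⟨bc⟩ through P, begin at {s0}:
  [1] b ⇒ {s1, s4}
  [2] c ⇒ {s1}
  P completes σ.
Trace ⟨bc⟩ through Q, begin at {t0}:
  [1] b ⇒ {t1}
  [2] c ⇒ no successor for Q

bc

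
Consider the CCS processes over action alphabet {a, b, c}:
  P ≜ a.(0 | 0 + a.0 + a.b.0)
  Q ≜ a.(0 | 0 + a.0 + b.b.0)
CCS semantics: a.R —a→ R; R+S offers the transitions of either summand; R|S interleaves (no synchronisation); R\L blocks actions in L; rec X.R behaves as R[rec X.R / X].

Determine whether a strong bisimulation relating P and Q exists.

NO

P's transition system — 4 states:
  s0 = a.(0 | 0 + a.0 + a.b.0) has moves =a=> s1
  s1 = 0 | 0 + a.0 + a.b.0 has moves =a=> s2, =a=> s3
  s2 = 0 has moves ∅
  s3 = b.0 has moves =b=> s2
Q's transition system — 4 states:
  t0 = a.(0 | 0 + a.0 + b.b.0) has moves =a=> t1
  t1 = 0 | 0 + a.0 + b.b.0 has moves =a=> t2, =b=> t3
  t2 = 0 has moves ∅
  t3 = b.0 has moves =b=> t2
Coarsest stable partition (strong bisimilarity classes):
  B0 = {s0}
  B1 = {s1}
  B2 = {s2, t2}
  B3 = {s3, t3}
  B4 = {t0}
  B5 = {t1}
s0 ∈ B0, t0 ∈ B4 → different blocks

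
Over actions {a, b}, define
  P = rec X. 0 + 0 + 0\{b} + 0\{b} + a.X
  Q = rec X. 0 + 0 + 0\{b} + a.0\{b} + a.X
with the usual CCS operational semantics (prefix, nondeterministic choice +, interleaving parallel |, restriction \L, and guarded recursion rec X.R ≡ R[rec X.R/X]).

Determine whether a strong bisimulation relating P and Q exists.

NO

P's transition system — 1 states:
  s0 = rec X. 0 + 0 + 0\{b} + 0\{b} + a.X | ··a··> s0
Q's transition system — 2 states:
  t0 = rec X. 0 + 0 + 0\{b} + a.0\{b} + a.X | ··a··> t0, ··a··> t1
  t1 = 0\{b} | ·
Bisimilarity quotient blocks:
  B0 = {s0}
  B1 = {t0}
  B2 = {t1}
s0 ∈ B0, t0 ∈ B1 → different blocks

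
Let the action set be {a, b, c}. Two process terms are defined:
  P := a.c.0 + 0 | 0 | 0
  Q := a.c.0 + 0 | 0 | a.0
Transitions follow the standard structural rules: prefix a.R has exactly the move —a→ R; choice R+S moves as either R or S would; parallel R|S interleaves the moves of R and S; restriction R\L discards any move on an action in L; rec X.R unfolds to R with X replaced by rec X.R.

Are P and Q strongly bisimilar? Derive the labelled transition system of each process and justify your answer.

LTS(P): 3 reachable states
  s0 = a.c.0 + 0 | 0 | 0 → ··a··> s1
  s1 = c.0 → ··c··> s2
  s2 = 0 → deadlocked
LTS(Q): 4 reachable states
  t0 = a.c.0 + 0 | 0 | a.0 → ··a··> t1, ··a··> t2
  t1 = 0 | 0 | 0 → deadlocked
  t2 = c.0 → ··c··> t3
  t3 = 0 → deadlocked
Coarsest stable partition (strong bisimilarity classes):
  B0 = {s0}
  B1 = {s1, t2}
  B2 = {s2, t1, t3}
  B3 = {t0}
s0 ∈ B0, t0 ∈ B3 → different blocks

NO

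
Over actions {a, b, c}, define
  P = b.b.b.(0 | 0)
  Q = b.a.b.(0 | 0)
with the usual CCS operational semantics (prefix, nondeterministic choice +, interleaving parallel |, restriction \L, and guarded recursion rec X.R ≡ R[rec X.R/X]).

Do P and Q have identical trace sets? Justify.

Reachable graph of P (4 states):
  m0 = b.b.b.(0 | 0) ⊢ ··b··> m1
  m1 = b.b.(0 | 0) ⊢ ··b··> m2
  m2 = b.(0 | 0) ⊢ ··b··> m3
  m3 = 0 | 0 ⊢ ∅
Reachable graph of Q (4 states):
  n0 = b.a.b.(0 | 0) ⊢ ··b··> n1
  n1 = a.b.(0 | 0) ⊢ ··a··> n2
  n2 = b.(0 | 0) ⊢ ··b··> n3
  n3 = 0 | 0 ⊢ ∅
Executing bb from P (initial set {m0}):
  after b @ step 1: {m1}
  after b @ step 2: {m2}
  ✓ P
Executing bb from Q (initial set {n0}):
  after b @ step 1: {n1}
  after b @ step 2: no successor for Q

NO — witness ⟨bb⟩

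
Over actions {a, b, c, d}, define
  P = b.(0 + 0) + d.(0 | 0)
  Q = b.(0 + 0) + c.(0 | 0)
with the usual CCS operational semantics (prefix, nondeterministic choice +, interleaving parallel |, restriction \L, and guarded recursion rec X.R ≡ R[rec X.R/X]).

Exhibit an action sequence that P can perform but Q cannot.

d

LTS(P): 3 reachable states
  m0 = b.(0 + 0) + d.(0 | 0) has moves ··b··> m1, ··d··> m2
  m1 = 0 + 0 has moves stopped
  m2 = 0 | 0 has moves stopped
LTS(Q): 3 reachable states
  n0 = b.(0 + 0) + c.(0 | 0) has moves ··b··> n1, ··c··> n2
  n1 = 0 + 0 has moves stopped
  n2 = 0 | 0 has moves stopped
Trace ⟨d⟩ through P, begin at {m0}:
  step 1 (d): {m2}
  — P admits the full trace.
Trace ⟨d⟩ through Q, begin at {n0}:
  step 1 (d): no successor for Q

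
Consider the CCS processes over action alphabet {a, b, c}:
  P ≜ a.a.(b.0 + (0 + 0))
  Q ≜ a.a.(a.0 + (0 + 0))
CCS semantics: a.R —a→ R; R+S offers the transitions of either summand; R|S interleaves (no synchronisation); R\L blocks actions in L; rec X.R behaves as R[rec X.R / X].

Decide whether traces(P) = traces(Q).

trace-distinct — witness ⟨aab⟩

P's transition system — 4 states:
  s0 = a.a.(b.0 + (0 + 0)) | =a=> s1
  s1 = a.(b.0 + (0 + 0)) | =a=> s2
  s2 = b.0 + (0 + 0) | =b=> s3
  s3 = 0 | ·
Q's transition system — 4 states:
  t0 = a.a.(a.0 + (0 + 0)) | =a=> t1
  t1 = a.(a.0 + (0 + 0)) | =a=> t2
  t2 = a.0 + (0 + 0) | =a=> t3
  t3 = 0 | ·
Run σ = ⟨aab⟩ on P: start {s0}
  step 1 (a): {s1}
  step 2 (a): {s2}
  step 3 (b): {s3}
  ✓ P
Run σ = ⟨aab⟩ on Q: start {t0}
  step 1 (a): {t1}
  step 2 (a): {t2}
  step 3 (b): ∅ (Q stuck)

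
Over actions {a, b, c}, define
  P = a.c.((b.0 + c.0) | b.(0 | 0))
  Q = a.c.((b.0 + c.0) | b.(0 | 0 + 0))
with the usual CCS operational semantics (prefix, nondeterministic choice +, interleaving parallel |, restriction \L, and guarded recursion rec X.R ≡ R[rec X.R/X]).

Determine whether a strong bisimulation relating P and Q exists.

LTS(P): 6 reachable states
  s0 = a.c.((b.0 + c.0) | b.(0 | 0)) :: =a=> s1
  s1 = c.((b.0 + c.0) | b.(0 | 0)) :: =c=> s2
  s2 = (b.0 + c.0) | b.(0 | 0) :: =b=> s3, =b=> s4, =c=> s4
  s3 = (b.0 + c.0) | (0 | 0) :: =b=> s5, =c=> s5
  s4 = 0 | b.(0 | 0) :: =b=> s5
  s5 = 0 | (0 | 0) :: deadlocked
LTS(Q): 6 reachable states
  t0 = a.c.((b.0 + c.0) | b.(0 | 0 + 0)) :: =a=> t1
  t1 = c.((b.0 + c.0) | b.(0 | 0 + 0)) :: =c=> t2
  t2 = (b.0 + c.0) | b.(0 | 0 + 0) :: =b=> t3, =b=> t4, =c=> t4
  t3 = (b.0 + c.0) | (0 | 0 + 0) :: =b=> t5, =c=> t5
  t4 = 0 | b.(0 | 0 + 0) :: =b=> t5
  t5 = 0 | (0 | 0 + 0) :: deadlocked
Coarsest stable partition (strong bisimilarity classes):
  B0 = {s0, t0}
  B1 = {s1, t1}
  B2 = {s2, t2}
  B3 = {s4, t4}
  B4 = {s5, t5}
  B5 = {s3, t3}
s0 ∈ B0, t0 ∈ B0 → same block

P ~ Q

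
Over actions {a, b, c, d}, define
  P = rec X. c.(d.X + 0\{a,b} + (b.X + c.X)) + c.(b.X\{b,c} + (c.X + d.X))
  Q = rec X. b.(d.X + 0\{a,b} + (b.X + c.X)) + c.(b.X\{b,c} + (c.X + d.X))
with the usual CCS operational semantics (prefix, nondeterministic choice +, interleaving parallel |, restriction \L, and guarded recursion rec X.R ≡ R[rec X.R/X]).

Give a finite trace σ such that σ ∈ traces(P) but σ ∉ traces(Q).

cbc

P's transition system — 4 states:
  u0 = rec X. c.(d.X + 0\{a,b} + (b.X + c.X)) + c.(b.X\{b,c} + (c.X + d.X)) has moves --c--▸ u1, --c--▸ u2
  u1 = b.(rec X. c.(d.X + 0\{a,b} + (b.X + c.X)) + c.(b.X\{b,c} + (c.X + d.X)))\{b,c} + (c.(rec X. c.(d.X + 0\{a,b} + (b.X + c.X)) + c.(b.X\{b,c} + (c.X + d.X))) + d.(rec X. c.(d.X + 0\{a,b} + (b.X + c.X)) + c.(b.X\{b,c} + (c.X + d.X)))) has moves --b--▸ u3, --c--▸ u0, --d--▸ u0
  u2 = d.(rec X. c.(d.X + 0\{a,b} + (b.X + c.X)) + c.(b.X\{b,c} + (c.X + d.X))) + 0\{a,b} + (b.(rec X. c.(d.X + 0\{a,b} + (b.X + c.X)) + c.(b.X\{b,c} + (c.X + d.X))) + c.(rec X. c.(d.X + 0\{a,b} + (b.X + c.X)) + c.(b.X\{b,c} + (c.X + d.X)))) has moves --b--▸ u0, --c--▸ u0, --d--▸ u0
  u3 = (rec X. c.(d.X + 0\{a,b} + (b.X + c.X)) + c.(b.X\{b,c} + (c.X + d.X)))\{b,c} has moves ·
Q's transition system — 4 states:
  v0 = rec X. b.(d.X + 0\{a,b} + (b.X + c.X)) + c.(b.X\{b,c} + (c.X + d.X)) has moves --b--▸ v1, --c--▸ v2
  v1 = d.(rec X. b.(d.X + 0\{a,b} + (b.X + c.X)) + c.(b.X\{b,c} + (c.X + d.X))) + 0\{a,b} + (b.(rec X. b.(d.X + 0\{a,b} + (b.X + c.X)) + c.(b.X\{b,c} + (c.X + d.X))) + c.(rec X. b.(d.X + 0\{a,b} + (b.X + c.X)) + c.(b.X\{b,c} + (c.X + d.X)))) has moves --b--▸ v0, --c--▸ v0, --d--▸ v0
  v2 = b.(rec X. b.(d.X + 0\{a,b} + (b.X + c.X)) + c.(b.X\{b,c} + (c.X + d.X)))\{b,c} + (c.(rec X. b.(d.X + 0\{a,b} + (b.X + c.X)) + c.(b.X\{b,c} + (c.X + d.X))) + d.(rec X. b.(d.X + 0\{a,b} + (b.X + c.X)) + c.(b.X\{b,c} + (c.X + d.X)))) has moves --b--▸ v3, --c--▸ v0, --d--▸ v0
  v3 = (rec X. b.(d.X + 0\{a,b} + (b.X + c.X)) + c.(b.X\{b,c} + (c.X + d.X)))\{b,c} has moves ·
Trace ⟨cbc⟩ through P, begin at {u0}:
  [1] c ⇒ {u1, u2}
  [2] b ⇒ {u0, u3}
  [3] c ⇒ {u1, u2}
  P completes σ.
Trace ⟨cbc⟩ through Q, begin at {v0}:
  [1] c ⇒ {v2}
  [2] b ⇒ {v3}
  [3] c ⇒ no successor for Q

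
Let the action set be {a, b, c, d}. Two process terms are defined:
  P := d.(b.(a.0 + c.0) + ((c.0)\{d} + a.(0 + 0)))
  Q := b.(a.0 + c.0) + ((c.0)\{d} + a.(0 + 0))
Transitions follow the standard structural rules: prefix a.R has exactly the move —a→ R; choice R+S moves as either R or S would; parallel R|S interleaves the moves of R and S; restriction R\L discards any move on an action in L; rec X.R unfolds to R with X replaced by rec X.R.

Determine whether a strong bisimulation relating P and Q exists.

NO

P's transition system — 6 states:
  s0 = d.(b.(a.0 + c.0) + ((c.0)\{d} + a.(0 + 0))) has moves --d--▸ s1
  s1 = b.(a.0 + c.0) + ((c.0)\{d} + a.(0 + 0)) has moves --a--▸ s2, --b--▸ s3, --c--▸ s4
  s2 = 0 + 0 has moves ∅
  s3 = a.0 + c.0 has moves --a--▸ s5, --c--▸ s5
  s4 = 0\{d} has moves ∅
  s5 = 0 has moves ∅
Q's transition system — 5 states:
  t0 = b.(a.0 + c.0) + ((c.0)\{d} + a.(0 + 0)) has moves --a--▸ t1, --b--▸ t2, --c--▸ t3
  t1 = 0 + 0 has moves ∅
  t2 = a.0 + c.0 has moves --a--▸ t4, --c--▸ t4
  t3 = 0\{d} has moves ∅
  t4 = 0 has moves ∅
Partition-refinement fixed point:
  B0 = {s0}
  B1 = {s1, t0}
  B2 = {s2, s4, s5, t1, t3, t4}
  B3 = {s3, t2}
s0 ∈ B0, t0 ∈ B1 → different blocks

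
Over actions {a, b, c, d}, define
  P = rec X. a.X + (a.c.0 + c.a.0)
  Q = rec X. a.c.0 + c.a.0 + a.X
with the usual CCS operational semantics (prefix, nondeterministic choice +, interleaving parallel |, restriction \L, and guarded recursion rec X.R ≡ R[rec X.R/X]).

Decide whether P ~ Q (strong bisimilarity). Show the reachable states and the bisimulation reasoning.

Reachable graph of P (4 states):
  m0 = rec X. a.X + (a.c.0 + c.a.0) :: -a-> m0, -a-> m1, -c-> m2
  m1 = c.0 :: -c-> m3
  m2 = a.0 :: -a-> m3
  m3 = 0 :: stopped
Reachable graph of Q (4 states):
  n0 = rec X. a.c.0 + c.a.0 + a.X :: -a-> n0, -a-> n1, -c-> n2
  n1 = c.0 :: -c-> n3
  n2 = a.0 :: -a-> n3
  n3 = 0 :: stopped
Partition-refinement fixed point:
  B0 = {m0, n0}
  B1 = {m2, n2}
  B2 = {m3, n3}
  B3 = {m1, n1}
m0 ∈ B0, n0 ∈ B0 → same block

YES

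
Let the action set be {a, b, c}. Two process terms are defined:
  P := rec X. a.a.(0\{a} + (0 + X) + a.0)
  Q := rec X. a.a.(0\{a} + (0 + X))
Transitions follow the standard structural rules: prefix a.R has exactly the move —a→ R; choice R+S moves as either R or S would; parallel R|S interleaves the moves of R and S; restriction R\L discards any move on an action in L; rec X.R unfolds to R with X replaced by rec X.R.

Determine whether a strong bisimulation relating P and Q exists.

NO

P's transition system — 4 states:
  p0 = rec X. a.a.(0\{a} + (0 + X) + a.0) has moves =a=> p1
  p1 = a.(0\{a} + (0 + (rec X. a.a.(0\{a} + (0 + X) + a.0))) + a.0) has moves =a=> p2
  p2 = 0\{a} + (0 + (rec X. a.a.(0\{a} + (0 + X) + a.0))) + a.0 has moves =a=> p1, =a=> p3
  p3 = 0 has moves (no moves)
Q's transition system — 3 states:
  q0 = rec X. a.a.(0\{a} + (0 + X)) has moves =a=> q1
  q1 = a.(0\{a} + (0 + (rec X. a.a.(0\{a} + (0 + X))))) has moves =a=> q2
  q2 = 0\{a} + (0 + (rec X. a.a.(0\{a} + (0 + X)))) has moves =a=> q1
Bisimilarity quotient blocks:
  B0 = {p0}
  B1 = {p1}
  B2 = {p2}
  B3 = {p3}
  B4 = {q0, q1, q2}
p0 ∈ B0, q0 ∈ B4 → different blocks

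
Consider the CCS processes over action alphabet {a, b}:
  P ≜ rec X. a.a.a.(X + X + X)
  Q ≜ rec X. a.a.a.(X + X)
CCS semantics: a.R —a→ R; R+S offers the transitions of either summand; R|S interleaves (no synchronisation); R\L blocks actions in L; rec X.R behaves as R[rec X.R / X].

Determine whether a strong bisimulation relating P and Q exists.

bisimilar

P's transition system — 4 states:
  u0 = rec X. a.a.a.(X + X + X) → =a=> u1
  u1 = a.a.((rec X. a.a.a.(X + X + X)) + (rec X. a.a.a.(X + X + X)) + (rec X. a.a.a.(X + X + X))) → =a=> u2
  u2 = a.((rec X. a.a.a.(X + X + X)) + (rec X. a.a.a.(X + X + X)) + (rec X. a.a.a.(X + X + X))) → =a=> u3
  u3 = (rec X. a.a.a.(X + X + X)) + (rec X. a.a.a.(X + X + X)) + (rec X. a.a.a.(X + X + X)) → =a=> u1
Q's transition system — 4 states:
  v0 = rec X. a.a.a.(X + X) → =a=> v1
  v1 = a.a.((rec X. a.a.a.(X + X)) + (rec X. a.a.a.(X + X))) → =a=> v2
  v2 = a.((rec X. a.a.a.(X + X)) + (rec X. a.a.a.(X + X))) → =a=> v3
  v3 = (rec X. a.a.a.(X + X)) + (rec X. a.a.a.(X + X)) → =a=> v1
Coarsest stable partition (strong bisimilarity classes):
  B0 = {u0, u1, u2, u3, v0, v1, v2, v3}
u0 ∈ B0, v0 ∈ B0 → same block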